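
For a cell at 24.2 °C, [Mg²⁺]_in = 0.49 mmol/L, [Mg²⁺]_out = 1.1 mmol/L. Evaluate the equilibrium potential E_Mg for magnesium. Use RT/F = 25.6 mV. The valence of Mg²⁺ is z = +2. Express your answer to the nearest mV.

10 mV

E = (25.6/z) · ln([Mg²⁺]_out/[Mg²⁺]_in) with z = +2.
= (25.6/2) · ln(1.1/0.49) = 12.80 · ln(2.245)
= 12.80 · (0.8087) = 10.35 mV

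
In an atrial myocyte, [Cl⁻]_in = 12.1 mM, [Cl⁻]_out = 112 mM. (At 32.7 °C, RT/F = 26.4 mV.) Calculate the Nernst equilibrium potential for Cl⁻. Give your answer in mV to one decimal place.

-58.7 mV

E = (26.4/z) · ln([Cl⁻]_out/[Cl⁻]_in) with z = -1.
For an anion, dividing by z = -1 reverses the sign.
= (26.4/-1) · ln(112/12.1) = -26.40 · ln(9.256)
= -26.40 · (2.2253) = -58.75 mV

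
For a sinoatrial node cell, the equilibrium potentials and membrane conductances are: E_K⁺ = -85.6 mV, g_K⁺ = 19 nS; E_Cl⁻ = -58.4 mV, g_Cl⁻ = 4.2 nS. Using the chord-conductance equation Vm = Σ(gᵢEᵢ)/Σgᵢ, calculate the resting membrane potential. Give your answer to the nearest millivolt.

Σ gᵢEᵢ = 19·(-85.6) + 4.2·(-58.4) = -1871.68
Σ gᵢ = 19 + 4.2 = 23.2
Vm = -1871.68 / 23.2 = -80.68 mV

-81 mV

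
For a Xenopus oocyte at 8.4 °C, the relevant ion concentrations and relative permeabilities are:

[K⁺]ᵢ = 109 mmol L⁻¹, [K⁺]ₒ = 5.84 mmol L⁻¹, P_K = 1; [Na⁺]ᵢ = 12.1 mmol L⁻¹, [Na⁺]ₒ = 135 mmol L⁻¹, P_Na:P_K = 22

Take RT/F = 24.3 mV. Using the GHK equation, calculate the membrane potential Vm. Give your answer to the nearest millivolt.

50 mV

Vm = 24.3 · ln[(Σ P·[cation]ₒ + Σ P·[anion]ᵢ) / (Σ P·[cation]ᵢ + Σ P·[anion]ₒ)]
Numerator = 1×5.84 + 22×135 = 2976
Denominator = 1×109 + 22×12.1 = 375.2
Vm = 24.3 · ln(7.9313) = 24.3 × (2.0708) = 50.32 mV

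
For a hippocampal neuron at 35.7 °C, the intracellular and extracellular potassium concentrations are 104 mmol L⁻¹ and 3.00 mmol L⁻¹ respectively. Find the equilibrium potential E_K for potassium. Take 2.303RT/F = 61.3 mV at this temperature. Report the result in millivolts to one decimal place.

E = (61.3/z) · log₁₀([K⁺]_out/[K⁺]_in) with z = +1.
= (61.3/1) · log₁₀(3.00/104) = 61.30 · log₁₀(0.02885)
= 61.30 · (-1.5399) = -94.40 mV

-94.4 mV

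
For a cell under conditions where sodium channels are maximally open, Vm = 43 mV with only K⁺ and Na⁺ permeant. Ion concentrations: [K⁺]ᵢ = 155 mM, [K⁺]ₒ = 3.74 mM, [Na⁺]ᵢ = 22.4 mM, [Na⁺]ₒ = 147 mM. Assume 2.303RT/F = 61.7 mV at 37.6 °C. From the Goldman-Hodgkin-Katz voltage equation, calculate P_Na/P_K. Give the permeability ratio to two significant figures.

22

Let α = P_Na/P_K. GHK: Vm = 61.7·log₁₀[(Kₒ + α·Naₒ)/(Kᵢ + α·Naᵢ)].
10^(Vm/61.7) = 10^(43.0/61.7) = 4.9765
So 4.9765·(Kᵢ + α·Naᵢ) = Kₒ + α·Naₒ → α = (4.9765·155.0 − 3.74) / (147.0 − 4.9765·22.4)
α = (771.4 − 3.74) / (147.0 − 111.5) = 767.6/35.53 = 21.61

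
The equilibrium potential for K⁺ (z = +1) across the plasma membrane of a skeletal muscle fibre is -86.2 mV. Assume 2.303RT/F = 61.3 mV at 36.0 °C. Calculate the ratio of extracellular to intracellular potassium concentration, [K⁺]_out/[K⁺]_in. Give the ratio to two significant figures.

log₁₀([out]/[in]) = E·z/(61.3) = -86.2 × 1 / 61.3 = -1.4062
[out]/[in] = 10^(-1.4062) = 0.03925

0.039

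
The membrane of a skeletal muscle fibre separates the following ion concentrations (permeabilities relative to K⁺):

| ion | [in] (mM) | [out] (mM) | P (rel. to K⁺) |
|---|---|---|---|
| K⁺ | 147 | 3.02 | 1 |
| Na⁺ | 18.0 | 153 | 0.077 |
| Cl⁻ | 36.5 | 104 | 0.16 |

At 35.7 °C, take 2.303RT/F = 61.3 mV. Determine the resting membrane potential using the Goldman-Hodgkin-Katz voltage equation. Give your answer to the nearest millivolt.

-55 mV

Vm = 61.3 · log₁₀[(Σ P·[cation]ₒ + Σ P·[anion]ᵢ) / (Σ P·[cation]ᵢ + Σ P·[anion]ₒ)]
Numerator = 1×3.02 + 0.077×153 + 0.16×36.5 = 20.64
Denominator = 1×147 + 0.077×18.0 + 0.16×104 = 165
Vm = 61.3 · log₁₀(0.12508) = 61.3 × (-0.9028) = -55.34 mV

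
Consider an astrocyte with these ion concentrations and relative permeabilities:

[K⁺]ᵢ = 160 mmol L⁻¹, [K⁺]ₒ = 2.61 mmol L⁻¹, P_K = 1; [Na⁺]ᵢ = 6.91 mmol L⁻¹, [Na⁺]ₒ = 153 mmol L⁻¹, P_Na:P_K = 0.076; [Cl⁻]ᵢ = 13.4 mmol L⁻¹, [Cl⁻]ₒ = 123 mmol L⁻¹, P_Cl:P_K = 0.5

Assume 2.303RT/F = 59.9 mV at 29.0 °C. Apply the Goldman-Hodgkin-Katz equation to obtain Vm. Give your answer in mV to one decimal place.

Vm = 59.9 · log₁₀[(Σ P·[cation]ₒ + Σ P·[anion]ᵢ) / (Σ P·[cation]ᵢ + Σ P·[anion]ₒ)]
Numerator = 1×2.61 + 0.076×153 + 0.5×13.4 = 20.94
Denominator = 1×160 + 0.076×6.91 + 0.5×123 = 222
Vm = 59.9 · log₁₀(0.094305) = 59.9 × (-1.0255) = -61.43 mV

-61.4 mV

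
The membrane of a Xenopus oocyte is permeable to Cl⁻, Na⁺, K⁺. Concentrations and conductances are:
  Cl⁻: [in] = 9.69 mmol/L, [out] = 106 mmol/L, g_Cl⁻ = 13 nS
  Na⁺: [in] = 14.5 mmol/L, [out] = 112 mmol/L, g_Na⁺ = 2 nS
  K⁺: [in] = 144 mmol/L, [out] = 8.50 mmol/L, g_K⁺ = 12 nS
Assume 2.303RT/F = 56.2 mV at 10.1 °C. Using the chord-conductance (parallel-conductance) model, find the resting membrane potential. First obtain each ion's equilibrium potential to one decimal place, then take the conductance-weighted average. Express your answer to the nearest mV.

-55 mV

E_Cl⁻ = (56.2/-1)·log₁₀(106/9.69) = -58.4 mV
E_Na⁺ = (56.2/1)·log₁₀(112/14.5) = 49.9 mV
E_K⁺ = (56.2/1)·log₁₀(8.50/144) = -69.1 mV
Vm = (Σ gᵢEᵢ)/(Σ gᵢ) = (13·-58.4 + 2·49.9 + 12·-69.1) / (13 + 2 + 12)
= -1488.60 / 27 = -55.13 mV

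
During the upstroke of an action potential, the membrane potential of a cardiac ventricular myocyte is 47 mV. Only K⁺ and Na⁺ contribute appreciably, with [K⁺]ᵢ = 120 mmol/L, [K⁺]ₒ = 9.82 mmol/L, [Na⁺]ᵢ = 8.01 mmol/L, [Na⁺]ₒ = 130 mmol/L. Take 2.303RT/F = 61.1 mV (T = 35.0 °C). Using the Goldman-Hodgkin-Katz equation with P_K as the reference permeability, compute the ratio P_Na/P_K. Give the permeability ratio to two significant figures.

8.4

Let α = P_Na/P_K. GHK: Vm = 61.1·log₁₀[(Kₒ + α·Naₒ)/(Kᵢ + α·Naᵢ)].
10^(Vm/61.1) = 10^(47.0/61.1) = 5.878
So 5.878·(Kᵢ + α·Naᵢ) = Kₒ + α·Naₒ → α = (5.878·120.0 − 9.82) / (130.0 − 5.878·8.01)
α = (705.4 − 9.82) / (130.0 − 47.08) = 695.5/82.92 = 8.388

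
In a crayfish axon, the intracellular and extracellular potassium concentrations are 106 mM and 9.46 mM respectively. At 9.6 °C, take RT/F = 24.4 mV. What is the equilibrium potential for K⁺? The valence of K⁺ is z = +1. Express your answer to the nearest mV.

-59 mV

E = (24.4/z) · ln([K⁺]_out/[K⁺]_in) with z = +1.
= (24.4/1) · ln(9.46/106) = 24.40 · ln(0.08925)
= 24.40 · (-2.4164) = -58.96 mV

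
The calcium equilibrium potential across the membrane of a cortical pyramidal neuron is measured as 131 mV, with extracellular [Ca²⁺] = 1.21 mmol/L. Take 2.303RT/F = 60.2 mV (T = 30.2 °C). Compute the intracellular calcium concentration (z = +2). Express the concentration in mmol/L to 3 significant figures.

0.0000538 mmol/L

Nernst: E = (60.2/2) · log₁₀([out]/[in]), so log₁₀([out]/[in]) = 131.0 × 2 / 60.2 = 4.3522.
[out]/[in] = 10^(4.3522) = 2.25e+04.
[in] = 1.21 / 2.25e+04 = 5.378e-05 mmol/L.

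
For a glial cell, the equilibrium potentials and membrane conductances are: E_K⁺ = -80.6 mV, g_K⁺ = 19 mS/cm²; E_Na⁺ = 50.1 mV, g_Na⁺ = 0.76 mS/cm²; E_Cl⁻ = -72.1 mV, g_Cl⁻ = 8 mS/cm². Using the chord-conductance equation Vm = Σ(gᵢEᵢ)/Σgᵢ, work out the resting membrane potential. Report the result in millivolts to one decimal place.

Σ gᵢEᵢ = 19·(-80.6) + 0.76·(50.1) + 8·(-72.1) = -2070.12
Σ gᵢ = 19 + 0.76 + 8 = 27.76
Vm = -2070.12 / 27.76 = -74.57 mV

-74.6 mV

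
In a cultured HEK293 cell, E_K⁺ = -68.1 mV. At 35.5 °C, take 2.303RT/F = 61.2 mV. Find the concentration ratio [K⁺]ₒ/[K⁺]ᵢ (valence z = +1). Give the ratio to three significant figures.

log₁₀([out]/[in]) = E·z/(61.2) = -68.1 × 1 / 61.2 = -1.1127
[out]/[in] = 10^(-1.1127) = 0.07714

0.0771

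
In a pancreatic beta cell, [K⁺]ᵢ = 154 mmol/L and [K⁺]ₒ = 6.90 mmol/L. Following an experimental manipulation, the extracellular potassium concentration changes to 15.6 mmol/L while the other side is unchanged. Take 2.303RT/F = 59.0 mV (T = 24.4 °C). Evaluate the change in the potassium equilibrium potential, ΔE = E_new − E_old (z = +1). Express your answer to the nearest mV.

21 mV

E_old = (59.0/1)·log₁₀(6.90/154) = -79.57 mV
E_new = (59.0/1)·log₁₀(15.6/154) = -58.67 mV
ΔE = -58.67 − (-79.57) = 20.90 mV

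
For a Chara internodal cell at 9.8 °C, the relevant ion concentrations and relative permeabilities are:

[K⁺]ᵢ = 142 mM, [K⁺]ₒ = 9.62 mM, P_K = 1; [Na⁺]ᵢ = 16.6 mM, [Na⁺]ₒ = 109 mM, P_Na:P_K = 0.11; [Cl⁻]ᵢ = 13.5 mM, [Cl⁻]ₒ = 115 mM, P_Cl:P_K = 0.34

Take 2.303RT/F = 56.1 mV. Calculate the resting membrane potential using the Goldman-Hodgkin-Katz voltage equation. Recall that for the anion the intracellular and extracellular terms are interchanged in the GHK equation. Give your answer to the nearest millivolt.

Vm = 56.1 · log₁₀[(Σ P·[cation]ₒ + Σ P·[anion]ᵢ) / (Σ P·[cation]ᵢ + Σ P·[anion]ₒ)]
Numerator = 1×9.62 + 0.11×109 + 0.34×13.5 = 26.2
Denominator = 1×142 + 0.11×16.6 + 0.34×115 = 182.9
Vm = 56.1 · log₁₀(0.14323) = 56.1 × (-0.8440) = -47.35 mV

-47 mV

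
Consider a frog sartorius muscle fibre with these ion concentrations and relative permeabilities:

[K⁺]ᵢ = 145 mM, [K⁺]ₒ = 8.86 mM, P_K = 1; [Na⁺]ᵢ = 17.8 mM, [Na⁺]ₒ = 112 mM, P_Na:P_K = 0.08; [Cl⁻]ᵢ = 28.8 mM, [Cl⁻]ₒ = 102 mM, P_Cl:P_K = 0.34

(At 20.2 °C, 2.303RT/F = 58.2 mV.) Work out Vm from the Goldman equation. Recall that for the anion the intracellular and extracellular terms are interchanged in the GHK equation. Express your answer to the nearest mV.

Vm = 58.2 · log₁₀[(Σ P·[cation]ₒ + Σ P·[anion]ᵢ) / (Σ P·[cation]ᵢ + Σ P·[anion]ₒ)]
Numerator = 1×8.86 + 0.08×112 + 0.34×28.8 = 27.61
Denominator = 1×145 + 0.08×17.8 + 0.34×102 = 181.1
Vm = 58.2 · log₁₀(0.15246) = 58.2 × (-0.8168) = -47.54 mV

-48 mV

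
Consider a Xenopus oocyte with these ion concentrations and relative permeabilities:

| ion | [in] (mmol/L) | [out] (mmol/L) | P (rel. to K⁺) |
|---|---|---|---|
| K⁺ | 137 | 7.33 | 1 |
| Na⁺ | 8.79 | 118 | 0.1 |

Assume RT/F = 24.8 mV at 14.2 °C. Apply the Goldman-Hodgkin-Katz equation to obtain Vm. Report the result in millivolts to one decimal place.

Vm = 24.8 · ln[(Σ P·[cation]ₒ + Σ P·[anion]ᵢ) / (Σ P·[cation]ᵢ + Σ P·[anion]ₒ)]
Numerator = 1×7.33 + 0.1×118 = 19.13
Denominator = 1×137 + 0.1×8.79 = 137.9
Vm = 24.8 · ln(0.13874) = 24.8 × (-1.9751) = -48.98 mV

-49.0 mV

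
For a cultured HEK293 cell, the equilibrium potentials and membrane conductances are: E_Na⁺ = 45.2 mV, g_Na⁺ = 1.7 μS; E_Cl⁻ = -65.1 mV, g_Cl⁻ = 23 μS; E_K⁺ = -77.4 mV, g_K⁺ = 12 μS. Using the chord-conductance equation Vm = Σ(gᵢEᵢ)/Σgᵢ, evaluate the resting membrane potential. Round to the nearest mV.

-64 mV

Σ gᵢEᵢ = 1.7·(45.2) + 23·(-65.1) + 12·(-77.4) = -2349.26
Σ gᵢ = 1.7 + 23 + 12 = 36.7
Vm = -2349.26 / 36.7 = -64.01 mV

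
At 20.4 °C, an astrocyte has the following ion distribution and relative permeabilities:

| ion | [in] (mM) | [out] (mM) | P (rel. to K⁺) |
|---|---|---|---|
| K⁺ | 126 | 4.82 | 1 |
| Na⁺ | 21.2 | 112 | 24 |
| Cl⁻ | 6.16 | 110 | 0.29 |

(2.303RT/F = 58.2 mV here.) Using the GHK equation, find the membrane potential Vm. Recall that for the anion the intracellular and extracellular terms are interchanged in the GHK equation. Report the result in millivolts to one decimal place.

35.3 mV

Vm = 58.2 · log₁₀[(Σ P·[cation]ₒ + Σ P·[anion]ᵢ) / (Σ P·[cation]ᵢ + Σ P·[anion]ₒ)]
Numerator = 1×4.82 + 24×112 + 0.29×6.16 = 2695
Denominator = 1×126 + 24×21.2 + 0.29×110 = 666.7
Vm = 58.2 · log₁₀(4.0417) = 58.2 × (0.6066) = 35.30 mV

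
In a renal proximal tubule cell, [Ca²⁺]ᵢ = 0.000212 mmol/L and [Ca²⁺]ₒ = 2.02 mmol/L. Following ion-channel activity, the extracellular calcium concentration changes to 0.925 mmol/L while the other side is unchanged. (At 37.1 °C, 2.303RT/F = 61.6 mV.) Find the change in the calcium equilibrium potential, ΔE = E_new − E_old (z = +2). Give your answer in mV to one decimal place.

E_old = (61.6/2)·log₁₀(2.02/0.000212) = 122.55 mV
E_new = (61.6/2)·log₁₀(0.925/0.000212) = 112.11 mV
ΔE = 112.11 − (122.55) = -10.45 mV

-10.4 mV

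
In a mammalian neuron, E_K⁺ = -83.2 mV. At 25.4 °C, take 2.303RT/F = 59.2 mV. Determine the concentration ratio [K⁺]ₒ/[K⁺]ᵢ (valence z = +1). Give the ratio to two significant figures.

log₁₀([out]/[in]) = E·z/(59.2) = -83.2 × 1 / 59.2 = -1.4054
[out]/[in] = 10^(-1.4054) = 0.03932

0.039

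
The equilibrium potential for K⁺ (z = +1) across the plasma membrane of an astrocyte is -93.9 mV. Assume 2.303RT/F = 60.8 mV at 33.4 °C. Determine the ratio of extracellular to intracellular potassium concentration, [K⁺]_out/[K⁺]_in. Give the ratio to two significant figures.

0.029

log₁₀([out]/[in]) = E·z/(60.8) = -93.9 × 1 / 60.8 = -1.5444
[out]/[in] = 10^(-1.5444) = 0.02855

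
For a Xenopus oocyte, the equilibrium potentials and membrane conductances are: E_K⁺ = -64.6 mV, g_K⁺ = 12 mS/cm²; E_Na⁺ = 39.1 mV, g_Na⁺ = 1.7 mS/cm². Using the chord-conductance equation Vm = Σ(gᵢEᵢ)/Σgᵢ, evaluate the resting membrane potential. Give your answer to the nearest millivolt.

-52 mV

Σ gᵢEᵢ = 12·(-64.6) + 1.7·(39.1) = -708.73
Σ gᵢ = 12 + 1.7 = 13.7
Vm = -708.73 / 13.7 = -51.73 mV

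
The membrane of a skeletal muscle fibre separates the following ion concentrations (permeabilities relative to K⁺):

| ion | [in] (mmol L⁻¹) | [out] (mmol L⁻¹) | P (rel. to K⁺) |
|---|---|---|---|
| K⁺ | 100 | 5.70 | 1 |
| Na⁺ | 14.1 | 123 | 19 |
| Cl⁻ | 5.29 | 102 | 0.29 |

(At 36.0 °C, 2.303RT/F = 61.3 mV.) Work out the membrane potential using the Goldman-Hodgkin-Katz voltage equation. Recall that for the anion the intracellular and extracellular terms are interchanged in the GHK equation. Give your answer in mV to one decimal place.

Vm = 61.3 · log₁₀[(Σ P·[cation]ₒ + Σ P·[anion]ᵢ) / (Σ P·[cation]ᵢ + Σ P·[anion]ₒ)]
Numerator = 1×5.70 + 19×123 + 0.29×5.29 = 2344
Denominator = 1×100 + 19×14.1 + 0.29×102 = 397.5
Vm = 61.3 · log₁₀(5.8977) = 61.3 × (0.7707) = 47.24 mV

47.2 mV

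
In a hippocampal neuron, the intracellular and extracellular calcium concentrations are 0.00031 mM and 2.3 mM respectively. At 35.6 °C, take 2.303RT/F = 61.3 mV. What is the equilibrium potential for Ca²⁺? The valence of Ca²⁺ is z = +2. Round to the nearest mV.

119 mV

E = (61.3/z) · log₁₀([Ca²⁺]_out/[Ca²⁺]_in) with z = +2.
= (61.3/2) · log₁₀(2.3/0.00031) = 30.65 · log₁₀(7419)
= 30.65 · (3.8704) = 118.63 mV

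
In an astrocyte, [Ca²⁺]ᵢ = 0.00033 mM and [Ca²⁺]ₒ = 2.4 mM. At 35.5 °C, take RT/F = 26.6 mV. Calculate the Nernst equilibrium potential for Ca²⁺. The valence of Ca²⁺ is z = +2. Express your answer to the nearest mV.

118 mV

E = (26.6/z) · ln([Ca²⁺]_out/[Ca²⁺]_in) with z = +2.
= (26.6/2) · ln(2.4/0.00033) = 13.30 · ln(7273)
= 13.30 · (8.8919) = 118.26 mV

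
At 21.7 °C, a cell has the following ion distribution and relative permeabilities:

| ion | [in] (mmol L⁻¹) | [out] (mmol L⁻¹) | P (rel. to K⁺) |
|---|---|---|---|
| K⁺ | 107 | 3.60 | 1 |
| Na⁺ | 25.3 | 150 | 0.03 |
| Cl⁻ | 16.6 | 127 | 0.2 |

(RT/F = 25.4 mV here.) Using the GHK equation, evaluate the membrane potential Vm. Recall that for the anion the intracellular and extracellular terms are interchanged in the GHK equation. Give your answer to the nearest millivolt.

Vm = 25.4 · ln[(Σ P·[cation]ₒ + Σ P·[anion]ᵢ) / (Σ P·[cation]ᵢ + Σ P·[anion]ₒ)]
Numerator = 1×3.60 + 0.03×150 + 0.2×16.6 = 11.42
Denominator = 1×107 + 0.03×25.3 + 0.2×127 = 133.2
Vm = 25.4 · ln(0.085762) = 25.4 × (-2.4562) = -62.39 mV

-62 mV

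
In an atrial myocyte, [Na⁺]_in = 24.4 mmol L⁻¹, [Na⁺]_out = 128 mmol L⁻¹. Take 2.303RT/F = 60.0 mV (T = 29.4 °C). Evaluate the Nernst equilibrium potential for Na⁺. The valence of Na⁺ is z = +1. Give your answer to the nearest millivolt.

E = (60.0/z) · log₁₀([Na⁺]_out/[Na⁺]_in) with z = +1.
= (60.0/1) · log₁₀(128/24.4) = 60.00 · log₁₀(5.246)
= 60.00 · (0.7198) = 43.19 mV

43 mV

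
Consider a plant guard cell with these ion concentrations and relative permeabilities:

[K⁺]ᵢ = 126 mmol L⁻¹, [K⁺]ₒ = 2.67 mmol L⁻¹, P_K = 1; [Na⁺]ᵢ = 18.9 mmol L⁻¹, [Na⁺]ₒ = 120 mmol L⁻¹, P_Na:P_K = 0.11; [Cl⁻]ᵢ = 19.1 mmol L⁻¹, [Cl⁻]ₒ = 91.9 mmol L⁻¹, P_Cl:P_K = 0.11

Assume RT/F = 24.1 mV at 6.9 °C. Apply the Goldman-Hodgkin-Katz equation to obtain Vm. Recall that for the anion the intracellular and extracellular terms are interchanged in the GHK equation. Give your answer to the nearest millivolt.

Vm = 24.1 · ln[(Σ P·[cation]ₒ + Σ P·[anion]ᵢ) / (Σ P·[cation]ᵢ + Σ P·[anion]ₒ)]
Numerator = 1×2.67 + 0.11×120 + 0.11×19.1 = 17.97
Denominator = 1×126 + 0.11×18.9 + 0.11×91.9 = 138.2
Vm = 24.1 · ln(0.13005) = 24.1 × (-2.0399) = -49.16 mV

-49 mV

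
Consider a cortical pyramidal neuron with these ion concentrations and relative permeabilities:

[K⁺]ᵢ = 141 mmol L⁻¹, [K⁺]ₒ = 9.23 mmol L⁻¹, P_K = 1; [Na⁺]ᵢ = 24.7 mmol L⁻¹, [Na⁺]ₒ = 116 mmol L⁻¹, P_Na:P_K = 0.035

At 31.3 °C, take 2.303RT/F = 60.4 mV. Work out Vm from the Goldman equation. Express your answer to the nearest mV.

Vm = 60.4 · log₁₀[(Σ P·[cation]ₒ + Σ P·[anion]ᵢ) / (Σ P·[cation]ᵢ + Σ P·[anion]ₒ)]
Numerator = 1×9.23 + 0.035×116 = 13.29
Denominator = 1×141 + 0.035×24.7 = 141.9
Vm = 60.4 · log₁₀(0.093681) = 60.4 × (-1.0283) = -62.11 mV

-62 mV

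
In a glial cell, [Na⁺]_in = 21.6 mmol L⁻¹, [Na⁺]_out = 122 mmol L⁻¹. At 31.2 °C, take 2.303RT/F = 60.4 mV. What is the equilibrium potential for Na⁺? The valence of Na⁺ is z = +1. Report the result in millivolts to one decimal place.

E = (60.4/z) · log₁₀([Na⁺]_out/[Na⁺]_in) with z = +1.
= (60.4/1) · log₁₀(122/21.6) = 60.40 · log₁₀(5.648)
= 60.40 · (0.7519) = 45.42 mV

45.4 mV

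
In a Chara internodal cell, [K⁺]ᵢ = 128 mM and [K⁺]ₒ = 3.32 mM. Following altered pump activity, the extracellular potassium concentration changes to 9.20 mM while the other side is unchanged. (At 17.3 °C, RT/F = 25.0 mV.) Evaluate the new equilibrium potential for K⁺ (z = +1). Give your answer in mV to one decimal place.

-65.8 mV

After the shift: [K⁺]_out = 9.20, [K⁺]_in = 128 mM.
E_new = (25.0/1)·ln(9.20/128) = 25.00 · (-2.6328) = -65.82 mV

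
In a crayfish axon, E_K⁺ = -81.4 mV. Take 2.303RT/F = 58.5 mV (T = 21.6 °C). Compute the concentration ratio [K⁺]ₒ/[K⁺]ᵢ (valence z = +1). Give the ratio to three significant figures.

log₁₀([out]/[in]) = E·z/(58.5) = -81.4 × 1 / 58.5 = -1.3915
[out]/[in] = 10^(-1.3915) = 0.0406

0.0406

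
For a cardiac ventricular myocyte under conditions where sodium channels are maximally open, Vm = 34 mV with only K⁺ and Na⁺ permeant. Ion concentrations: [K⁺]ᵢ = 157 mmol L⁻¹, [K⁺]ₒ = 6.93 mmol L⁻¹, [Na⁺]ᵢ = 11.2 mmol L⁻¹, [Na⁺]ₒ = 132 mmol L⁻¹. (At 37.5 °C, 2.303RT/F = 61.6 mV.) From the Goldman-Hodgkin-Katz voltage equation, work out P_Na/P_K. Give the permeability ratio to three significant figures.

6.00

Let α = P_Na/P_K. GHK: Vm = 61.6·log₁₀[(Kₒ + α·Naₒ)/(Kᵢ + α·Naᵢ)].
10^(Vm/61.6) = 10^(34.0/61.6) = 3.5641
So 3.5641·(Kᵢ + α·Naᵢ) = Kₒ + α·Naₒ → α = (3.5641·157.0 − 6.93) / (132.0 − 3.5641·11.2)
α = (559.6 − 6.93) / (132.0 − 39.92) = 552.6/92.08 = 6.001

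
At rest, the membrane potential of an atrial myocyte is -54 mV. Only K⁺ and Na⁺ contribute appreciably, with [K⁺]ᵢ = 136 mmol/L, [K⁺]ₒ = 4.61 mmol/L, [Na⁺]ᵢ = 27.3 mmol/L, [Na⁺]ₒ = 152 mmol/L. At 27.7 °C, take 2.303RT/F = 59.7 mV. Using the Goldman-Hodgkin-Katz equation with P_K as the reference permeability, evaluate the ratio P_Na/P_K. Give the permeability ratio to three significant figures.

0.0830

Let α = P_Na/P_K. GHK: Vm = 59.7·log₁₀[(Kₒ + α·Naₒ)/(Kᵢ + α·Naᵢ)].
10^(Vm/59.7) = 10^(-54.0/59.7) = 0.12459
So 0.12459·(Kᵢ + α·Naᵢ) = Kₒ + α·Naₒ → α = (0.12459·136.0 − 4.61) / (152.0 − 0.12459·27.3)
α = (16.94 − 4.61) / (152.0 − 3.401) = 12.33/148.6 = 0.083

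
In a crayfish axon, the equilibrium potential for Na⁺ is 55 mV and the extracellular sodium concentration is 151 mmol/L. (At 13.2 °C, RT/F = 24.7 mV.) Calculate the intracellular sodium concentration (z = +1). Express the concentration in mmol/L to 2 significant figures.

Nernst: E = (24.7/1) · ln([out]/[in]), so ln([out]/[in]) = 55.0 × 1 / 24.7 = 2.2267.
[out]/[in] = e^(2.2267) = 9.269.
[in] = 151 / 9.269 = 16.29 mmol/L.

16 mmol/L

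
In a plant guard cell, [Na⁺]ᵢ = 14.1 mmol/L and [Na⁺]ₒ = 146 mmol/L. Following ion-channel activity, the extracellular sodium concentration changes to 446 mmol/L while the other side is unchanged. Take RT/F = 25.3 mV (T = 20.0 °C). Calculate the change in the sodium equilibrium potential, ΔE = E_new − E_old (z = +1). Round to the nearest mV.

E_old = (25.3/1)·ln(146/14.1) = 59.14 mV
E_new = (25.3/1)·ln(446/14.1) = 87.39 mV
ΔE = 87.39 − (59.14) = 28.25 mV

28 mV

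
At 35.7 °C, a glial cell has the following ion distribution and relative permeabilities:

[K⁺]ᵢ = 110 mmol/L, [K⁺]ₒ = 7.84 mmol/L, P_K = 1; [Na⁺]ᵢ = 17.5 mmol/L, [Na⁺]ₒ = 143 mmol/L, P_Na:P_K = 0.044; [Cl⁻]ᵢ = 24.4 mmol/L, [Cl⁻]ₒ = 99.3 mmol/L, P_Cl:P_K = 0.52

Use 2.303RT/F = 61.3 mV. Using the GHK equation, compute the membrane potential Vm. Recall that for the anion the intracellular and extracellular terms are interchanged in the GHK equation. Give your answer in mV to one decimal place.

-47.9 mV

Vm = 61.3 · log₁₀[(Σ P·[cation]ₒ + Σ P·[anion]ᵢ) / (Σ P·[cation]ᵢ + Σ P·[anion]ₒ)]
Numerator = 1×7.84 + 0.044×143 + 0.52×24.4 = 26.82
Denominator = 1×110 + 0.044×17.5 + 0.52×99.3 = 162.4
Vm = 61.3 · log₁₀(0.16514) = 61.3 × (-0.7821) = -47.95 mV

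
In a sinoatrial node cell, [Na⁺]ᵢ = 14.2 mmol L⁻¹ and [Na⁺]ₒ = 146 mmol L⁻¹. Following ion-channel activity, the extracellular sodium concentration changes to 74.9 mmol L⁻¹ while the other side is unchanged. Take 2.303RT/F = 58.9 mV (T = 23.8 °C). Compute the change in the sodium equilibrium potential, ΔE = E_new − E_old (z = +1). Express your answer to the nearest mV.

-17 mV

E_old = (58.9/1)·log₁₀(146/14.2) = 59.61 mV
E_new = (58.9/1)·log₁₀(74.9/14.2) = 42.54 mV
ΔE = 42.54 − (59.61) = -17.07 mV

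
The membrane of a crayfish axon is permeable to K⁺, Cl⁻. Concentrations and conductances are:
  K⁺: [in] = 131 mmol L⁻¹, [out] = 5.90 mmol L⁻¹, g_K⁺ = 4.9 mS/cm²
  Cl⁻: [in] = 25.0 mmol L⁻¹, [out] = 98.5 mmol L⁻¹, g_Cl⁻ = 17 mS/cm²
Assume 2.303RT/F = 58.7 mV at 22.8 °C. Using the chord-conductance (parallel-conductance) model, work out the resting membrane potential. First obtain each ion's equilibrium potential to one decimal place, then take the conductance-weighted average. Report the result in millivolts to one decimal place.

E_K⁺ = (58.7/1)·log₁₀(5.90/131) = -79.0 mV
E_Cl⁻ = (58.7/-1)·log₁₀(98.5/25.0) = -35.0 mV
Vm = (Σ gᵢEᵢ)/(Σ gᵢ) = (4.9·-79.0 + 17·-35.0) / (4.9 + 17)
= -982.10 / 21.9 = -44.84 mV

-44.8 mV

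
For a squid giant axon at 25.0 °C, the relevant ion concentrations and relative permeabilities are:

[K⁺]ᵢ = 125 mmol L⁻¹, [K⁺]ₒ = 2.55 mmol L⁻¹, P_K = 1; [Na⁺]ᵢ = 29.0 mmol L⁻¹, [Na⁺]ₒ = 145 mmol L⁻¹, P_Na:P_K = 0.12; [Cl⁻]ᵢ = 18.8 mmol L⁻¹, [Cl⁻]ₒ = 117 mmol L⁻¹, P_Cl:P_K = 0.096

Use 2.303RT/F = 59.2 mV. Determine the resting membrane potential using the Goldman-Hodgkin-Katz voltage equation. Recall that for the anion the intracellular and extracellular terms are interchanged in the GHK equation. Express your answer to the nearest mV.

Vm = 59.2 · log₁₀[(Σ P·[cation]ₒ + Σ P·[anion]ᵢ) / (Σ P·[cation]ᵢ + Σ P·[anion]ₒ)]
Numerator = 1×2.55 + 0.12×145 + 0.096×18.8 = 21.75
Denominator = 1×125 + 0.12×29.0 + 0.096×117 = 139.7
Vm = 59.2 · log₁₀(0.15571) = 59.2 × (-0.8077) = -47.81 mV

-48 mV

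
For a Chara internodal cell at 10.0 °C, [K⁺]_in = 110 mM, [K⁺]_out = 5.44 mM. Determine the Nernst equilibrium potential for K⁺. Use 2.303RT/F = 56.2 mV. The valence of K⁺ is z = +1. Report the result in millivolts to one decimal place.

E = (56.2/z) · log₁₀([K⁺]_out/[K⁺]_in) with z = +1.
= (56.2/1) · log₁₀(5.44/110) = 56.20 · log₁₀(0.04945)
= 56.20 · (-1.3058) = -73.39 mV

-73.4 mV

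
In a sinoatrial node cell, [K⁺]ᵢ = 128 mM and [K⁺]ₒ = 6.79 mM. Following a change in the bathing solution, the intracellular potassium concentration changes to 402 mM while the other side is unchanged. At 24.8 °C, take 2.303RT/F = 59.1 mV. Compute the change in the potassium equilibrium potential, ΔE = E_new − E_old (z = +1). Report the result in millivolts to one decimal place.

E_old = (59.1/1)·log₁₀(6.79/128) = -75.37 mV
E_new = (59.1/1)·log₁₀(6.79/402) = -104.75 mV
ΔE = -104.75 − (-75.37) = -29.37 mV

-29.4 mV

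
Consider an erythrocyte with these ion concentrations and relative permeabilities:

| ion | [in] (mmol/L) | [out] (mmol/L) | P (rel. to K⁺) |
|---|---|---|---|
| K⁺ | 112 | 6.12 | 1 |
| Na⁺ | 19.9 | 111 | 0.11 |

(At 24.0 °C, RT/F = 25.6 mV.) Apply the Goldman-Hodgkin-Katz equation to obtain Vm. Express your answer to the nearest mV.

-47 mV

Vm = 25.6 · ln[(Σ P·[cation]ₒ + Σ P·[anion]ᵢ) / (Σ P·[cation]ᵢ + Σ P·[anion]ₒ)]
Numerator = 1×6.12 + 0.11×111 = 18.33
Denominator = 1×112 + 0.11×19.9 = 114.2
Vm = 25.6 · ln(0.16052) = 25.6 × (-1.8293) = -46.83 mV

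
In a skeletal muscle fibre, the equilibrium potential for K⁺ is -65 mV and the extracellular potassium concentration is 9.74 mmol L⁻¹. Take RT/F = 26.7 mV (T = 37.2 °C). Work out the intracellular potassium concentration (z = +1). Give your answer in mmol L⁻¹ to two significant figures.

110 mmol L⁻¹

Nernst: E = (26.7/1) · ln([out]/[in]), so ln([out]/[in]) = -65.0 × 1 / 26.7 = -2.4345.
[out]/[in] = e^(-2.4345) = 0.08765.
[in] = 9.74 / 0.08765 = 111.1 mmol L⁻¹.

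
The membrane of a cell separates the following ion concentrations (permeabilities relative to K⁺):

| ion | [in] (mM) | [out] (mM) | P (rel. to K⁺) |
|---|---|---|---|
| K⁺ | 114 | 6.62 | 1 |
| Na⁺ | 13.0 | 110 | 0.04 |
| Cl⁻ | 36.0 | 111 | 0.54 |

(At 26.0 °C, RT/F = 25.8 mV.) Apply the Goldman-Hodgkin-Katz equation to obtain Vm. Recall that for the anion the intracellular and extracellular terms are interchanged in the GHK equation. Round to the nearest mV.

-45 mV

Vm = 25.8 · ln[(Σ P·[cation]ₒ + Σ P·[anion]ᵢ) / (Σ P·[cation]ᵢ + Σ P·[anion]ₒ)]
Numerator = 1×6.62 + 0.04×110 + 0.54×36.0 = 30.46
Denominator = 1×114 + 0.04×13.0 + 0.54×111 = 174.5
Vm = 25.8 · ln(0.1746) = 25.8 × (-1.7453) = -45.03 mV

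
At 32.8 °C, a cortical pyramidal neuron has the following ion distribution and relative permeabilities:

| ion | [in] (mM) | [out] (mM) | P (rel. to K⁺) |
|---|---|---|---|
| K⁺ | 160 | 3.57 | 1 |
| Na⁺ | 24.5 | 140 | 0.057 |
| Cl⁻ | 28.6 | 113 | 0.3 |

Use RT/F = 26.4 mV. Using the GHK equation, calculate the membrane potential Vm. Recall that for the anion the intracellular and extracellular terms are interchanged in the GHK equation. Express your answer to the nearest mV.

-60 mV

Vm = 26.4 · ln[(Σ P·[cation]ₒ + Σ P·[anion]ᵢ) / (Σ P·[cation]ᵢ + Σ P·[anion]ₒ)]
Numerator = 1×3.57 + 0.057×140 + 0.3×28.6 = 20.13
Denominator = 1×160 + 0.057×24.5 + 0.3×113 = 195.3
Vm = 26.4 · ln(0.10307) = 26.4 × (-2.2723) = -59.99 mV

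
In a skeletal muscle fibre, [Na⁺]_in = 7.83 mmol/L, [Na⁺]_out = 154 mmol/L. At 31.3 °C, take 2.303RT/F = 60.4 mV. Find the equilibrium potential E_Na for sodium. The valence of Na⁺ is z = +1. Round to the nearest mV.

78 mV

E = (60.4/z) · log₁₀([Na⁺]_out/[Na⁺]_in) with z = +1.
= (60.4/1) · log₁₀(154/7.83) = 60.40 · log₁₀(19.67)
= 60.40 · (1.2938) = 78.14 mV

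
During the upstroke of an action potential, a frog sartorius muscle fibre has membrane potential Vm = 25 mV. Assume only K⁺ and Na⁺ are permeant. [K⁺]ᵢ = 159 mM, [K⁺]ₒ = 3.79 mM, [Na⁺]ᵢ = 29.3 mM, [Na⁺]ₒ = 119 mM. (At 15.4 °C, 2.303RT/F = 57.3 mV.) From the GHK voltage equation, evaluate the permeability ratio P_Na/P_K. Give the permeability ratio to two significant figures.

Let α = P_Na/P_K. GHK: Vm = 57.3·log₁₀[(Kₒ + α·Naₒ)/(Kᵢ + α·Naᵢ)].
10^(Vm/57.3) = 10^(25.0/57.3) = 2.7309
So 2.7309·(Kᵢ + α·Naᵢ) = Kₒ + α·Naₒ → α = (2.7309·159.0 − 3.79) / (119.0 − 2.7309·29.3)
α = (434.2 − 3.79) / (119.0 − 80.01) = 430.4/38.99 = 11.04

11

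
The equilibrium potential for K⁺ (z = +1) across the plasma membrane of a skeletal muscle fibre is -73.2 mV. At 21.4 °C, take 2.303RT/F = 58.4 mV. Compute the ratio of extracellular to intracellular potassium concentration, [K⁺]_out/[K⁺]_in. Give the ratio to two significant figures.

log₁₀([out]/[in]) = E·z/(58.4) = -73.2 × 1 / 58.4 = -1.2534
[out]/[in] = 10^(-1.2534) = 0.05579

0.056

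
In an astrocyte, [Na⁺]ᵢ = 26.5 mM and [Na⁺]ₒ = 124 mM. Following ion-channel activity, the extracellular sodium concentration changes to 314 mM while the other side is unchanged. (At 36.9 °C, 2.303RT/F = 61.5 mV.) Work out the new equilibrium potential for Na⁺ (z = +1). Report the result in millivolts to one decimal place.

66.0 mV

After the shift: [Na⁺]_out = 314, [Na⁺]_in = 26.5 mM.
E_new = (61.5/1)·log₁₀(314/26.5) = 61.50 · (1.0737) = 66.03 mV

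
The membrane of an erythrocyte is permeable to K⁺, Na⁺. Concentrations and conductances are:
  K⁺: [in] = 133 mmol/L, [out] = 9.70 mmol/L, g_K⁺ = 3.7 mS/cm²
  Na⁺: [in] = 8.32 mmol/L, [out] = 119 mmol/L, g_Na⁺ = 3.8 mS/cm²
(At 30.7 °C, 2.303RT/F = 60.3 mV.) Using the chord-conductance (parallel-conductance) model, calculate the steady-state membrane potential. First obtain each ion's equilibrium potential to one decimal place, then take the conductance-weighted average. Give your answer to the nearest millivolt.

E_K⁺ = (60.3/1)·log₁₀(9.70/133) = -68.6 mV
E_Na⁺ = (60.3/1)·log₁₀(119/8.32) = 69.7 mV
Vm = (Σ gᵢEᵢ)/(Σ gᵢ) = (3.7·-68.6 + 3.8·69.7) / (3.7 + 3.8)
= 11.04 / 7.5 = 1.47 mV

1 mV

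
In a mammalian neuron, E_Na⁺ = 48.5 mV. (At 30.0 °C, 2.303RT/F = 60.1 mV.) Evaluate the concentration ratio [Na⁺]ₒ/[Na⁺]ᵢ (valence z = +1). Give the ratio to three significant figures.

6.41

log₁₀([out]/[in]) = E·z/(60.1) = 48.5 × 1 / 60.1 = 0.8070
[out]/[in] = 10^(0.8070) = 6.412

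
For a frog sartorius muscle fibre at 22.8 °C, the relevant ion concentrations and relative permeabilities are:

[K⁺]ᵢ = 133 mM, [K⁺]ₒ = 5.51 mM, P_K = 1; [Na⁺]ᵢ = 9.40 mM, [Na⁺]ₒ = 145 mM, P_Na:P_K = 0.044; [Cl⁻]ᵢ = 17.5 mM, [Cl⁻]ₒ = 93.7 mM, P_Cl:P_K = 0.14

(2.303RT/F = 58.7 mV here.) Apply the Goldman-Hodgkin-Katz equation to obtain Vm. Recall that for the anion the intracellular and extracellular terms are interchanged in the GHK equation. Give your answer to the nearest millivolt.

-59 mV

Vm = 58.7 · log₁₀[(Σ P·[cation]ₒ + Σ P·[anion]ᵢ) / (Σ P·[cation]ᵢ + Σ P·[anion]ₒ)]
Numerator = 1×5.51 + 0.044×145 + 0.14×17.5 = 14.34
Denominator = 1×133 + 0.044×9.40 + 0.14×93.7 = 146.5
Vm = 58.7 · log₁₀(0.097863) = 58.7 × (-1.0094) = -59.25 mV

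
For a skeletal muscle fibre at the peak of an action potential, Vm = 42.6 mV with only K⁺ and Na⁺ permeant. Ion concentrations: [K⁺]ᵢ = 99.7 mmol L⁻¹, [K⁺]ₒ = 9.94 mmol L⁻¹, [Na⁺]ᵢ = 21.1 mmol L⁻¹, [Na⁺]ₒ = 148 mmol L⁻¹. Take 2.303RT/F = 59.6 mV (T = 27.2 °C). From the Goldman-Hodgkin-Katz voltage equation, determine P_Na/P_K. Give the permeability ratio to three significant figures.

13.1

Let α = P_Na/P_K. GHK: Vm = 59.6·log₁₀[(Kₒ + α·Naₒ)/(Kᵢ + α·Naᵢ)].
10^(Vm/59.6) = 10^(42.6/59.6) = 5.1852
So 5.1852·(Kᵢ + α·Naᵢ) = Kₒ + α·Naₒ → α = (5.1852·99.7 − 9.94) / (148.0 − 5.1852·21.1)
α = (517 − 9.94) / (148.0 − 109.4) = 507/38.59 = 13.14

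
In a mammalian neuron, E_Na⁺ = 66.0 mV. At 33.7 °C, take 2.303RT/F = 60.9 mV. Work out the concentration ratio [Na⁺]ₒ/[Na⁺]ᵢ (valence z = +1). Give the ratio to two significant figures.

12

log₁₀([out]/[in]) = E·z/(60.9) = 66.0 × 1 / 60.9 = 1.0837
[out]/[in] = 10^(1.0837) = 12.13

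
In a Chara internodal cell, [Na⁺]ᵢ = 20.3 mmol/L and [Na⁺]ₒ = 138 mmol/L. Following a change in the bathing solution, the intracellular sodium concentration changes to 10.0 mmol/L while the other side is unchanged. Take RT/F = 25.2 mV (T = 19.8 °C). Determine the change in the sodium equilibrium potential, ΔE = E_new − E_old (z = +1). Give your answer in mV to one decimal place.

17.8 mV

E_old = (25.2/1)·ln(138/20.3) = 48.30 mV
E_new = (25.2/1)·ln(138/10.0) = 66.14 mV
ΔE = 66.14 − (48.30) = 17.84 mV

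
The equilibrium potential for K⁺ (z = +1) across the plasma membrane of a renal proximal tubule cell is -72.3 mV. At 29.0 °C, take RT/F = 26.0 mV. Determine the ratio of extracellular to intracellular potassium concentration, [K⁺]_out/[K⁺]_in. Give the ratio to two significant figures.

ln([out]/[in]) = E·z/(26.0) = -72.3 × 1 / 26.0 = -2.7808
[out]/[in] = e^(-2.7808) = 0.06199

0.062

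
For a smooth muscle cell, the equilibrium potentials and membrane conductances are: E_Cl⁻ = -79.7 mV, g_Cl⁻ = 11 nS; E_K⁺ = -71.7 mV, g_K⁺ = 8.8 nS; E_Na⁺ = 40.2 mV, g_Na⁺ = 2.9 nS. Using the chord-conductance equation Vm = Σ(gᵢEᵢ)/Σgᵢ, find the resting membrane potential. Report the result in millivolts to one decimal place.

-61.3 mV

Σ gᵢEᵢ = 11·(-79.7) + 8.8·(-71.7) + 2.9·(40.2) = -1391.08
Σ gᵢ = 11 + 8.8 + 2.9 = 22.7
Vm = -1391.08 / 22.7 = -61.28 mV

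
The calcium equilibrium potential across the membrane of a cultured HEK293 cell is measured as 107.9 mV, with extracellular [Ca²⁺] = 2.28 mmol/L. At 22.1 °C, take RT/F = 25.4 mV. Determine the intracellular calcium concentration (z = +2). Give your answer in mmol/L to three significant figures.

0.000466 mmol/L

Nernst: E = (25.4/2) · ln([out]/[in]), so ln([out]/[in]) = 107.9 × 2 / 25.4 = 8.4961.
[out]/[in] = e^(8.4961) = 4895.
[in] = 2.28 / 4895 = 0.0004657 mmol/L.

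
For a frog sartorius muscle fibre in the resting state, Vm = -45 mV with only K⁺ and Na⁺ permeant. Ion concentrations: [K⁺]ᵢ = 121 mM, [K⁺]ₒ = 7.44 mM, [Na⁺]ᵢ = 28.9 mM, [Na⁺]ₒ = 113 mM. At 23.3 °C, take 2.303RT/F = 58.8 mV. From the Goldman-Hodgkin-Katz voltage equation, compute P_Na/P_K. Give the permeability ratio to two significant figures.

Let α = P_Na/P_K. GHK: Vm = 58.8·log₁₀[(Kₒ + α·Naₒ)/(Kᵢ + α·Naᵢ)].
10^(Vm/58.8) = 10^(-45.0/58.8) = 0.17167
So 0.17167·(Kᵢ + α·Naᵢ) = Kₒ + α·Naₒ → α = (0.17167·121.0 − 7.44) / (113.0 − 0.17167·28.9)
α = (20.77 − 7.44) / (113.0 − 4.961) = 13.33/108 = 0.1234

0.12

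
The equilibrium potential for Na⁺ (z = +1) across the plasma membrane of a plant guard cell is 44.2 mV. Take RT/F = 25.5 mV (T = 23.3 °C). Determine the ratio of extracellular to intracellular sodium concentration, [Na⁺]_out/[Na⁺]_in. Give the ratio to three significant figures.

5.66

ln([out]/[in]) = E·z/(25.5) = 44.2 × 1 / 25.5 = 1.7333
[out]/[in] = e^(1.7333) = 5.659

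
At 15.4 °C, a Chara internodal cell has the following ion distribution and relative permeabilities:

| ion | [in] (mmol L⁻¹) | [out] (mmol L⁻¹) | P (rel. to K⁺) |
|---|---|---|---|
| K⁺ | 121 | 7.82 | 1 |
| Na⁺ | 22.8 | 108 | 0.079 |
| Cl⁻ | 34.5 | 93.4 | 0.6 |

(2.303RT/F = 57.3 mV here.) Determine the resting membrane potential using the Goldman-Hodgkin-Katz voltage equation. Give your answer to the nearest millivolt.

Vm = 57.3 · log₁₀[(Σ P·[cation]ₒ + Σ P·[anion]ᵢ) / (Σ P·[cation]ᵢ + Σ P·[anion]ₒ)]
Numerator = 1×7.82 + 0.079×108 + 0.6×34.5 = 37.05
Denominator = 1×121 + 0.079×22.8 + 0.6×93.4 = 178.8
Vm = 57.3 · log₁₀(0.20718) = 57.3 × (-0.6837) = -39.17 mV

-39 mV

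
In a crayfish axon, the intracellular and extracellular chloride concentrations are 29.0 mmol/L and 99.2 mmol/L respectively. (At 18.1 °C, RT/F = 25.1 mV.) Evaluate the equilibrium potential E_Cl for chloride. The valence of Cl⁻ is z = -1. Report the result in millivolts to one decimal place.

-30.9 mV

E = (25.1/z) · ln([Cl⁻]_out/[Cl⁻]_in) with z = -1.
For an anion, dividing by z = -1 reverses the sign.
= (25.1/-1) · ln(99.2/29.0) = -25.10 · ln(3.421)
= -25.10 · (1.2298) = -30.87 mV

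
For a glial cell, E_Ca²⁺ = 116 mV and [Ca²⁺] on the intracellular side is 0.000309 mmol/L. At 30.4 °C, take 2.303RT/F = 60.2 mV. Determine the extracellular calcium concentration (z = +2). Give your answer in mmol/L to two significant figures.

Nernst: E = (60.2/2) · log₁₀([out]/[in]), so log₁₀([out]/[in]) = 116.0 × 2 / 60.2 = 3.8538.
[out]/[in] = 10^(3.8538) = 7142.
[out] = 7142 × 0.000309 = 2.207 mmol/L.

2.2 mmol/L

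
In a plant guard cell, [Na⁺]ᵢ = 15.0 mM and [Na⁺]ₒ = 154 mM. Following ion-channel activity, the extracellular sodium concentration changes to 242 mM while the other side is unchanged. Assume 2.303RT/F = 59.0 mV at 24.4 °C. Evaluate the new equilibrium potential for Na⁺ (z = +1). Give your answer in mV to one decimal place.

After the shift: [Na⁺]_out = 242, [Na⁺]_in = 15.0 mM.
E_new = (59.0/1)·log₁₀(242/15.0) = 59.00 · (1.2077) = 71.26 mV

71.3 mV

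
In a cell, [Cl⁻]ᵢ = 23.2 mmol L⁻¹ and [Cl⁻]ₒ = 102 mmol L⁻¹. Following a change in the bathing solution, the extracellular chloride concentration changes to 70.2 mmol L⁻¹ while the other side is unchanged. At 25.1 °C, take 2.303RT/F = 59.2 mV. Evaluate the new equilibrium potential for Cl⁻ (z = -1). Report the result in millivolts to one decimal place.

After the shift: [Cl⁻]_out = 70.2, [Cl⁻]_in = 23.2 mmol L⁻¹.
E_new = (59.2/-1)·log₁₀(70.2/23.2) = -59.20 · (0.4808) = -28.47 mV

-28.5 mV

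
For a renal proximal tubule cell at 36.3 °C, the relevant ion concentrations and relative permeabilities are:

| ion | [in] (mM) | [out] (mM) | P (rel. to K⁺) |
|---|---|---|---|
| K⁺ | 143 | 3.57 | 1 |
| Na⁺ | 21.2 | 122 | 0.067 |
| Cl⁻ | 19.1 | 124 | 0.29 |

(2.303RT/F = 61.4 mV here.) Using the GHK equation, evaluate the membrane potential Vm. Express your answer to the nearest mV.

-63 mV

Vm = 61.4 · log₁₀[(Σ P·[cation]ₒ + Σ P·[anion]ᵢ) / (Σ P·[cation]ᵢ + Σ P·[anion]ₒ)]
Numerator = 1×3.57 + 0.067×122 + 0.29×19.1 = 17.28
Denominator = 1×143 + 0.067×21.2 + 0.29×124 = 180.4
Vm = 61.4 · log₁₀(0.095814) = 61.4 × (-1.0186) = -62.54 mV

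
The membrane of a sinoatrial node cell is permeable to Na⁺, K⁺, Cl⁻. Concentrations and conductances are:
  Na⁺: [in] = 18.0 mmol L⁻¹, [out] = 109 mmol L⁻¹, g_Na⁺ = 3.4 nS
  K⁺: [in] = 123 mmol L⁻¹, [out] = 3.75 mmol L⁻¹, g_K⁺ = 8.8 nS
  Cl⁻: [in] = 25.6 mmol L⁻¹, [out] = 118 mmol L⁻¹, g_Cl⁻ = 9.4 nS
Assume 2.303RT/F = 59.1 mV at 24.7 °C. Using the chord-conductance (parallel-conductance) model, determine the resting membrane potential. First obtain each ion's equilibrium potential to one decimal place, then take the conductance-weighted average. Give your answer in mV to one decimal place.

E_Na⁺ = (59.1/1)·log₁₀(109/18.0) = 46.2 mV
E_K⁺ = (59.1/1)·log₁₀(3.75/123) = -89.6 mV
E_Cl⁻ = (59.1/-1)·log₁₀(118/25.6) = -39.2 mV
Vm = (Σ gᵢEᵢ)/(Σ gᵢ) = (3.4·46.2 + 8.8·-89.6 + 9.4·-39.2) / (3.4 + 8.8 + 9.4)
= -999.88 / 21.6 = -46.29 mV

-46.3 mV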